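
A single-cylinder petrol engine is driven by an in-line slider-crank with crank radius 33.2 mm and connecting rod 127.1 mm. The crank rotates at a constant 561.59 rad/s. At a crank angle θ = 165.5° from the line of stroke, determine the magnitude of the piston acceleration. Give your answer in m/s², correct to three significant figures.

ω = 561.6 rad/s
x(θ) = r cosθ + √(L² − r² sin²θ); with ω constant, a = ω²·d²x/dθ².
d²x/dθ² = −r cosθ − r²(cos2θ)/√u − r⁴ sin²2θ/(4u^{3/2}),  u = L² − r² sin²θ = 0.0160853 m².
Substituting r = 0.0332 m, L = 0.1271 m, θ = 165.5°: d²x/dθ² = +0.024506 m.
a = ω²·d²x/dθ² = (561.6)²·(+0.024506) = +7728.9 m/s²;  |a| = 7728.9 m/s².

7730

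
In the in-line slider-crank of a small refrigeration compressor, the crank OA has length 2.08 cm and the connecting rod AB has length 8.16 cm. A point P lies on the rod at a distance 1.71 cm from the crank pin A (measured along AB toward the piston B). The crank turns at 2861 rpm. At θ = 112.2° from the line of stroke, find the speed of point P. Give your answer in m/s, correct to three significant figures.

5.95

ω = 299.6 rad/s.  Crank-pin speed |V_A| = rω = 6.2317 m/s, perpendicular to OA.
Rod angle: sinφ = −(r/L) sinθ ⇒ φ = -13.651°; ω_rod = −rω cosθ/√(L²−r²sin²θ) = +29.694 rad/s.
V_P = V_A + ω_rod × AP, with AP = 0.0171 m along the rod.
Components: V_Px = −rω sinθ − a·ω_rod·sinφ = -5.65 m/s;  V_Py = rω cosθ + a·ω_rod·cosφ = -1.8612 m/s.
|V_P| = √(V_Px² + V_Py²) = 5.9486 m/s.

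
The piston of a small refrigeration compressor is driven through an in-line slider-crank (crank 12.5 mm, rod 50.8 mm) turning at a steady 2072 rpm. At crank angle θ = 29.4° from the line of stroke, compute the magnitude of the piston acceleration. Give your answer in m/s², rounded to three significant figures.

590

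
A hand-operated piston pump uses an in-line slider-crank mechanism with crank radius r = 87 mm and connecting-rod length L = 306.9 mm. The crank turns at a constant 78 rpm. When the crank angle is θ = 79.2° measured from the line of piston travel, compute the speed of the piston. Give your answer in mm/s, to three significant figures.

ω = 2π·78/60 = 8.168 rad/s
For an in-line slider-crank, x = r cosθ + √(L² − r² sin²θ), so v = −rω sinθ·[1 + r cosθ/√(L² − r² sin²θ)].
With r = 0.087 m, L = 0.3069 m, θ = 79.2°: √(L² − r² sin²θ) = 0.29476 m.
v = −0.087·8.168·0.98229·[1 + 0.087·0.18738/0.29476] = -0.73665 m/s.
|v| = 0.73665 m/s = 736.65 mm/s.

737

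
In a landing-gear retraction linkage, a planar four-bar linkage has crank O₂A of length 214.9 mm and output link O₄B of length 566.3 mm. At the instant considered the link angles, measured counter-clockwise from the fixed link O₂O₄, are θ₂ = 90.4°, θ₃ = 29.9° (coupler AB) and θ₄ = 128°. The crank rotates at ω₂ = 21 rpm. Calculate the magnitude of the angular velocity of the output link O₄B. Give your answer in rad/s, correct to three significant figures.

0.734

ω₂ = 2.199 rad/s (from 21 rpm).
Differentiating the loop-closure r₂e^{iθ₂}+r₃e^{iθ₃}=r₁+r₄e^{iθ₄} gives r₂ω₂e^{iθ₂}+r₃ω₃e^{iθ₃}=r₄ω₄e^{iθ₄}.
Eliminating the other unknown: ω₄ = r₂ω₂ sin(θ₂−θ₃) / [r₄ sin(θ₄−θ₃)].
Numerator sine = +0.87036; denominator sine = +0.99002.
Result = 0.2149·2.199·(+0.87036) / (0.5663·(+0.99002)) = +0.73365 rad/s; magnitude 0.73365 rad/s.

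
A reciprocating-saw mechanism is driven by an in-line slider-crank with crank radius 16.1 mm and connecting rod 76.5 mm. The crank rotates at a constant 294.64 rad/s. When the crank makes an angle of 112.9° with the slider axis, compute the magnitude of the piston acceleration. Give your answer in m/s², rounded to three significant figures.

ω = 294.6 rad/s
x(θ) = r cosθ + √(L² − r² sin²θ); with ω constant, a = ω²·d²x/dθ².
d²x/dθ² = −r cosθ − r²(cos2θ)/√u − r⁴ sin²2θ/(4u^{3/2}),  u = L² − r² sin²θ = 0.00563229 m².
Substituting r = 0.0161 m, L = 0.0765 m, θ = 112.9°: d²x/dθ² = +0.0086524 m.
a = ω²·d²x/dθ² = (294.6)²·(+0.0086524) = +751.14 m/s²;  |a| = 751.14 m/s².

751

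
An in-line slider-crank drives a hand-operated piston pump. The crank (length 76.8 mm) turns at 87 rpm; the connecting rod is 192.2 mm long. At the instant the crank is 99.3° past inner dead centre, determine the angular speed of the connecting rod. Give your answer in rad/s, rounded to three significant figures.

ω = 9.111 rad/s (converted from 87 rpm).
The rod makes angle φ with the slider axis where L sinφ = r sinθ; differentiating, L cosφ·φ̇ = r ω cosθ.
L cosφ = √(L² − r² sin²θ) = 0.17663 m.
|ω_rod| = r ω |cosθ| / √(L² − r² sin²θ) = 0.0768·9.111·0.16160/0.17663 = 0.64019 rad/s.

0.640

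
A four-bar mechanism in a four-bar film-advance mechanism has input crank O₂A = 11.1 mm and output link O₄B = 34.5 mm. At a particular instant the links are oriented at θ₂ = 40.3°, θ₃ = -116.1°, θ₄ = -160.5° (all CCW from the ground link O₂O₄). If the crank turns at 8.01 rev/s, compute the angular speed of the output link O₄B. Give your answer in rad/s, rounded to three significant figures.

9.27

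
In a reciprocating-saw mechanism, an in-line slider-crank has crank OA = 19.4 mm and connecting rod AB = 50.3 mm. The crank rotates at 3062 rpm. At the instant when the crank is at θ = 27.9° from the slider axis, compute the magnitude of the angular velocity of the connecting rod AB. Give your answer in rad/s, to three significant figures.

111

ω = 320.7 rad/s (converted from 3062 rpm).
The rod makes angle φ with the slider axis where L sinφ = r sinθ; differentiating, L cosφ·φ̇ = r ω cosθ.
L cosφ = √(L² − r² sin²θ) = 0.049474 m.
|ω_rod| = r ω |cosθ| / √(L² − r² sin²θ) = 0.0194·320.7·0.88377/0.049474 = 111.12 rad/s.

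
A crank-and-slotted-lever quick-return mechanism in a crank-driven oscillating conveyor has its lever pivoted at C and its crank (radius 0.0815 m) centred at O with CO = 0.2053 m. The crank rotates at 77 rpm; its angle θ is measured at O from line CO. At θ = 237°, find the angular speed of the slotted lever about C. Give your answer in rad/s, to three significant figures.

0.652

ω = 8.063 rad/s (from 77 rpm).
Crank pin A relative to C: A = (d + r cosθ, r sinθ); lever angle φ = atan2(r sinθ, d + r cosθ).
Differentiating tanφ: φ̇ = rω(d cosθ + r)/(d² + r² + 2dr cosθ).
d² + r² + 2dr cosθ = |CA|² = 0.0305646 m²;  d cosθ + r = -0.030314 m.
|ω_lever| = |0.0815·8.063·-0.030314| / 0.0305646 = 0.65179 rad/s.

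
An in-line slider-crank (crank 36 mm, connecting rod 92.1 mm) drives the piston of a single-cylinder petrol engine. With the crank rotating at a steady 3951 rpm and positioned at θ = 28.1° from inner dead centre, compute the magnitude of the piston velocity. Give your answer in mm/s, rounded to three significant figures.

ω = 2π·3951/60 = 413.7 rad/s
For an in-line slider-crank, x = r cosθ + √(L² − r² sin²θ), so v = −rω sinθ·[1 + r cosθ/√(L² − r² sin²θ)].
With r = 0.036 m, L = 0.0921 m, θ = 28.1°: √(L² − r² sin²θ) = 0.090526 m.
v = −0.036·413.7·0.47101·[1 + 0.036·0.88213/0.090526] = -9.4768 m/s.
|v| = 9.4768 m/s = 9476.8 mm/s.

9480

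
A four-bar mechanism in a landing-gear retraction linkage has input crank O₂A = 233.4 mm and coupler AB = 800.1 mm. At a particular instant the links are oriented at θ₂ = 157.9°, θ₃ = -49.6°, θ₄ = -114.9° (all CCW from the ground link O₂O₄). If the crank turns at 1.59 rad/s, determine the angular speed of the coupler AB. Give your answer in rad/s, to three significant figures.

ω₂ = 1.59 rad/s
Differentiating the loop-closure r₂e^{iθ₂}+r₃e^{iθ₃}=r₁+r₄e^{iθ₄} gives r₂ω₂e^{iθ₂}+r₃ω₃e^{iθ₃}=r₄ω₄e^{iθ₄}.
Eliminating the other unknown: ω₃ = r₂ω₂ sin(θ₄−θ₂) / [r₃ sin(θ₃−θ₄)].
Numerator sine = +0.99881; denominator sine = +0.90851.
Result = 0.2334·1.59·(+0.99881) / (0.8001·(+0.90851)) = +0.50992 rad/s; magnitude 0.50992 rad/s.

0.510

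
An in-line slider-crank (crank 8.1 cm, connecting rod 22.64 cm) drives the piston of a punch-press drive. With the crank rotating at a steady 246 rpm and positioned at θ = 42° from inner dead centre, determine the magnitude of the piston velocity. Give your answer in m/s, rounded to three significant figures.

1.78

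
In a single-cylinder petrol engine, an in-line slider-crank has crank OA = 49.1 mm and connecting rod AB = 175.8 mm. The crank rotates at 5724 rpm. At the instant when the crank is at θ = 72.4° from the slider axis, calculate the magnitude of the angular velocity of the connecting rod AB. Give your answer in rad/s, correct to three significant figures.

52.5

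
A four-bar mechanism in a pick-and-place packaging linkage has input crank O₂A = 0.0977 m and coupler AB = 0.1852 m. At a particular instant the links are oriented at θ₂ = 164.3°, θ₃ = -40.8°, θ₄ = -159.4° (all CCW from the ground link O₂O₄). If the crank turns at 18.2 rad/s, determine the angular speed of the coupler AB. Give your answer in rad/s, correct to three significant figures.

6.47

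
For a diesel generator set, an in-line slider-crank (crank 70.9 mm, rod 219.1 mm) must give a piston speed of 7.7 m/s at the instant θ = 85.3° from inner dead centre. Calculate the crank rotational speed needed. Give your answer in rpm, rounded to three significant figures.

1010

For an in-line slider-crank, |v_piston| = rω|sinθ|·[1 + r cosθ/√(L² − r² sin²θ)].
With r = 0.0709 m, L = 0.2191 m, θ = 85.3°: the bracketed kinematic factor |dx/dθ| = 0.072641 m.
ω = v/|dx/dθ| = 7.7/0.072641 = 106 rad/s.
N = 60ω/(2π) = 1012.2 rpm.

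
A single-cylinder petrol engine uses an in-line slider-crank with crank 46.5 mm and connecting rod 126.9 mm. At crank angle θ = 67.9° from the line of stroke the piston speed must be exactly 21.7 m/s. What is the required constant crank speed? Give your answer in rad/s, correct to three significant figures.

439

For an in-line slider-crank, |v_piston| = rω|sinθ|·[1 + r cosθ/√(L² − r² sin²θ)].
With r = 0.0465 m, L = 0.1269 m, θ = 67.9°: the bracketed kinematic factor |dx/dθ| = 0.049398 m.
ω = v/|dx/dθ| = 21.7/0.049398 = 439.29 rad/s.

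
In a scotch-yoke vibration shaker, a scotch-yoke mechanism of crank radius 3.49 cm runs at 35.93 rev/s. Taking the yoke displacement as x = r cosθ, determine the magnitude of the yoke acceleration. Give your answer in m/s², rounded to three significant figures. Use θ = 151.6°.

1560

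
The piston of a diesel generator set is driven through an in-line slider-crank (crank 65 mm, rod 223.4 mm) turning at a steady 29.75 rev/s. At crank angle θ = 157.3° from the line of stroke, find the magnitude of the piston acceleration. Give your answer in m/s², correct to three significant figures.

1620

ω = 2π·29.8 = 186.9 rad/s
x(θ) = r cosθ + √(L² − r² sin²θ); with ω constant, a = ω²·d²x/dθ².
d²x/dθ² = −r cosθ − r²(cos2θ)/√u − r⁴ sin²2θ/(4u^{3/2}),  u = L² − r² sin²θ = 0.0492784 m².
Substituting r = 0.065 m, L = 0.2234 m, θ = 157.3°: d²x/dθ² = +0.046394 m.
a = ω²·d²x/dθ² = (186.9)²·(+0.046394) = +1621.1 m/s²;  |a| = 1621.1 m/s².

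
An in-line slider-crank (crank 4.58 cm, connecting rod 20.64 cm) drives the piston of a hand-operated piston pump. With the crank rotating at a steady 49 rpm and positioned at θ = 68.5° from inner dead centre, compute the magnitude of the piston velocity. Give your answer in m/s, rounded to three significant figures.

0.237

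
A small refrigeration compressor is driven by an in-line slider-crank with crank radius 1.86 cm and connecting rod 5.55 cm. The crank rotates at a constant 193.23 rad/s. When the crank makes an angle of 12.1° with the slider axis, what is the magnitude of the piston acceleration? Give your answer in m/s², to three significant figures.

893

ω = 193.2 rad/s
x(θ) = r cosθ + √(L² − r² sin²θ); with ω constant, a = ω²·d²x/dθ².
d²x/dθ² = −r cosθ − r²(cos2θ)/√u − r⁴ sin²2θ/(4u^{3/2}),  u = L² − r² sin²θ = 0.00306505 m².
Substituting r = 0.0186 m, L = 0.0555 m, θ = 12.1°: d²x/dθ² = -0.023916 m.
a = ω²·d²x/dθ² = (193.2)²·(-0.023916) = -892.98 m/s²;  |a| = 892.98 m/s².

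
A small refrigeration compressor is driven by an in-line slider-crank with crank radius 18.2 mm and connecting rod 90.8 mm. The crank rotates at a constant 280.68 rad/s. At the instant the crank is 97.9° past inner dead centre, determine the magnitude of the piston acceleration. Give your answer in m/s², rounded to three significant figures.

ω = 280.7 rad/s
x(θ) = r cosθ + √(L² − r² sin²θ); with ω constant, a = ω²·d²x/dθ².
d²x/dθ² = −r cosθ − r²(cos2θ)/√u − r⁴ sin²2θ/(4u^{3/2}),  u = L² − r² sin²θ = 0.00791966 m².
Substituting r = 0.0182 m, L = 0.0908 m, θ = 97.9°: d²x/dθ² = +0.0060801 m.
a = ω²·d²x/dθ² = (280.7)²·(+0.0060801) = +479 m/s²;  |a| = 479 m/s².

479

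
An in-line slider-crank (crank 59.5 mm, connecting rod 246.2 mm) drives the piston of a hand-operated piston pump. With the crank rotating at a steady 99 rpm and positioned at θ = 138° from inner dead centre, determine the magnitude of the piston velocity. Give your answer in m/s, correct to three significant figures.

ω = 2π·99/60 = 10.37 rad/s
For an in-line slider-crank, x = r cosθ + √(L² − r² sin²θ), so v = −rω sinθ·[1 + r cosθ/√(L² − r² sin²θ)].
With r = 0.0595 m, L = 0.2462 m, θ = 138°: √(L² − r² sin²θ) = 0.24296 m.
v = −0.0595·10.37·0.66913·[1 + 0.0595·-0.74314/0.24296] = -0.33764 m/s.
|v| = 0.33764 m/s.

0.338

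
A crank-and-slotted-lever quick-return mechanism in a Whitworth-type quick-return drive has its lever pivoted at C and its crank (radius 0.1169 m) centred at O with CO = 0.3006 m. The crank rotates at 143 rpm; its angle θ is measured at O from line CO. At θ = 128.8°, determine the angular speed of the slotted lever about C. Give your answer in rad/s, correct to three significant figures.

2.09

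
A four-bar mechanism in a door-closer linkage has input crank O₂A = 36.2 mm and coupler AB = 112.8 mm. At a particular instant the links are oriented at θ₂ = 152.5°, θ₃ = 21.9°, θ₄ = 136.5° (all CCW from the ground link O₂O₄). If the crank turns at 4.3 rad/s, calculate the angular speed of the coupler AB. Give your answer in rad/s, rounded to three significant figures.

0.418

ω₂ = 4.3 rad/s
Differentiating the loop-closure r₂e^{iθ₂}+r₃e^{iθ₃}=r₁+r₄e^{iθ₄} gives r₂ω₂e^{iθ₂}+r₃ω₃e^{iθ₃}=r₄ω₄e^{iθ₄}.
Eliminating the other unknown: ω₃ = r₂ω₂ sin(θ₄−θ₂) / [r₃ sin(θ₃−θ₄)].
Numerator sine = -0.27564; denominator sine = -0.90924.
Result = 0.0362·4.3·(-0.27564) / (0.1128·(-0.90924)) = +0.41834 rad/s; magnitude 0.41834 rad/s.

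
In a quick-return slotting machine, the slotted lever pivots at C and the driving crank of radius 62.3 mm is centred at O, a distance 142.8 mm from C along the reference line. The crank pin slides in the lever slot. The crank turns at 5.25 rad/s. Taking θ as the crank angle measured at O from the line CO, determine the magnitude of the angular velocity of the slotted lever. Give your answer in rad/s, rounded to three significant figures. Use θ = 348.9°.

1.59

ω = 5.25 rad/s
Crank pin A relative to C: A = (d + r cosθ, r sinθ); lever angle φ = atan2(r sinθ, d + r cosθ).
Differentiating tanφ: φ̇ = rω(d cosθ + r)/(d² + r² + 2dr cosθ).
d² + r² + 2dr cosθ = |CA|² = 0.0417332 m²;  d cosθ + r = +0.20243 m.
|ω_lever| = |0.0623·5.25·+0.20243| / 0.0417332 = 1.5865 rad/s.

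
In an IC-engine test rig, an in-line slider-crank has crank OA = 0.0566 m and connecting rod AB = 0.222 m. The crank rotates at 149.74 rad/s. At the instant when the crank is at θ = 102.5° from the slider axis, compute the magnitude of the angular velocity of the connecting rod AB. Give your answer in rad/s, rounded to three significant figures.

8.53

ω = 149.7 rad/s
The rod makes angle φ with the slider axis where L sinφ = r sinθ; differentiating, L cosφ·φ̇ = r ω cosθ.
L cosφ = √(L² − r² sin²θ) = 0.21501 m.
|ω_rod| = r ω |cosθ| / √(L² − r² sin²θ) = 0.0566·149.7·0.21644/0.21501 = 8.5315 rad/s.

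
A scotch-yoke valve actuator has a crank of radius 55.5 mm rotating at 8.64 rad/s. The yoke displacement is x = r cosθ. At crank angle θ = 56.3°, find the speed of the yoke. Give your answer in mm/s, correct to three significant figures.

ω = 8.64 rad/s
x = r cosθ ⇒ ẋ = −rω sinθ.
|v| = rω|sinθ| = 0.0555·8.64·|sin 56.3°| = 0.39894 m/s = 398.94 mm/s.

399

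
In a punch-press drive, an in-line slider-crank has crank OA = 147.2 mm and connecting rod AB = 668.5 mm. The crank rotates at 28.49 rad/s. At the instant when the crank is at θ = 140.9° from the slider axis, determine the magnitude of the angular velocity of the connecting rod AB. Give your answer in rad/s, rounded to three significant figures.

4.92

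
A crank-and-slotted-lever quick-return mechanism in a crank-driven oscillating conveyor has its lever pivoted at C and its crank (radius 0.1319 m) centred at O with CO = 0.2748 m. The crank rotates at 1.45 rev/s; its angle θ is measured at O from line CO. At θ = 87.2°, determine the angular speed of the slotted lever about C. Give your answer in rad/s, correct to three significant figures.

1.81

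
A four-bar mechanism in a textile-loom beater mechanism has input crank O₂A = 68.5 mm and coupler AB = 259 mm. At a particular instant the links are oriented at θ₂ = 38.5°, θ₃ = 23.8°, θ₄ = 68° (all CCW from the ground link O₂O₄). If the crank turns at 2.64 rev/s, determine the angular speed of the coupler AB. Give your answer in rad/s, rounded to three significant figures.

3.10

ω₂ = 16.59 rad/s (from 2.64 rev/s).
Differentiating the loop-closure r₂e^{iθ₂}+r₃e^{iθ₃}=r₁+r₄e^{iθ₄} gives r₂ω₂e^{iθ₂}+r₃ω₃e^{iθ₃}=r₄ω₄e^{iθ₄}.
Eliminating the other unknown: ω₃ = r₂ω₂ sin(θ₄−θ₂) / [r₃ sin(θ₃−θ₄)].
Numerator sine = +0.49242; denominator sine = -0.69717.
Result = 0.0685·16.59·(+0.49242) / (0.259·(-0.69717)) = -3.0987 rad/s; magnitude 3.0987 rad/s.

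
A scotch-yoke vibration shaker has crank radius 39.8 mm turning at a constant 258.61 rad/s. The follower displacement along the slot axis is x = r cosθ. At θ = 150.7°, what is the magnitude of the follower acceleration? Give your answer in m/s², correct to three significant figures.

ω = 258.6 rad/s
x = r cosθ ⇒ ẍ = −rω² cosθ (ω constant).
|a| = rω²|cosθ| = 0.0398·(258.6)²·|cos 150.7°| = 2321.3 m/s².

2320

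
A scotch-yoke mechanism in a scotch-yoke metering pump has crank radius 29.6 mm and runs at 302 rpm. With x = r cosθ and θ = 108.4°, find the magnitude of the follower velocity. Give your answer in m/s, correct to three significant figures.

0.888

ω = 31.63 rad/s (from 302 rpm).
x = r cosθ ⇒ ẋ = −rω sinθ.
|v| = rω|sinθ| = 0.0296·31.63·|sin 108.4°| = 0.88825 m/s.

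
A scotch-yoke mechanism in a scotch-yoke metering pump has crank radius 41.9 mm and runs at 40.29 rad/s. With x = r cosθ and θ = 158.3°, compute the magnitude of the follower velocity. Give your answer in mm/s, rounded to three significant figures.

ω = 40.29 rad/s
x = r cosθ ⇒ ẋ = −rω sinθ.
|v| = rω|sinθ| = 0.0419·40.29·|sin 158.3°| = 0.62419 m/s = 624.19 mm/s.

624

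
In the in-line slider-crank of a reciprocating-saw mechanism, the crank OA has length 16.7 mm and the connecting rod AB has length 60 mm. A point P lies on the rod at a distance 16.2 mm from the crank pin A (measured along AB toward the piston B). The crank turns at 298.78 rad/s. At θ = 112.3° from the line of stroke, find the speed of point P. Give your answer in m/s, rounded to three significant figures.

4.69

ω = 298.8 rad/s.  Crank-pin speed |V_A| = rω = 4.9896 m/s, perpendicular to OA.
Rod angle: sinφ = −(r/L) sinθ ⇒ φ = -14.923°; ω_rod = −rω cosθ/√(L²−r²sin²θ) = +32.657 rad/s.
V_P = V_A + ω_rod × AP, with AP = 0.0162 m along the rod.
Components: V_Px = −rω sinθ − a·ω_rod·sinφ = -4.4802 m/s;  V_Py = rω cosθ + a·ω_rod·cosφ = -1.3821 m/s.
|V_P| = √(V_Px² + V_Py²) = 4.6886 m/s.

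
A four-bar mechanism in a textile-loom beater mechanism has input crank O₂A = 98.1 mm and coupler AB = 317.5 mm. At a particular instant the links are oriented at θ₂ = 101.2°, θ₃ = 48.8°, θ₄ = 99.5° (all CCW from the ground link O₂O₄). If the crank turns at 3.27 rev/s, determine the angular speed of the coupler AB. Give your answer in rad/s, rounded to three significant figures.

0.243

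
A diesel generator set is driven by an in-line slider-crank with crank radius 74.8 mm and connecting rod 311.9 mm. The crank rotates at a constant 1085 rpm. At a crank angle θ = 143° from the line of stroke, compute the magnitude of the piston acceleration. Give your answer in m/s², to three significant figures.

704

ω = 2π·1085/60 = 113.6 rad/s
x(θ) = r cosθ + √(L² − r² sin²θ); with ω constant, a = ω²·d²x/dθ².
d²x/dθ² = −r cosθ − r²(cos2θ)/√u − r⁴ sin²2θ/(4u^{3/2}),  u = L² − r² sin²θ = 0.0952552 m².
Substituting r = 0.0748 m, L = 0.3119 m, θ = 143°: d²x/dθ² = +0.054495 m.
a = ω²·d²x/dθ² = (113.6)²·(+0.054495) = +703.52 m/s²;  |a| = 703.52 m/s².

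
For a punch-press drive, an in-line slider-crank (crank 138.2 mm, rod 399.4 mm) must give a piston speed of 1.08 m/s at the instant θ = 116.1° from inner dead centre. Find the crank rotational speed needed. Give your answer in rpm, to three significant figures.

98.9

For an in-line slider-crank, |v_piston| = rω|sinθ|·[1 + r cosθ/√(L² − r² sin²θ)].
With r = 0.1382 m, L = 0.3994 m, θ = 116.1°: the bracketed kinematic factor |dx/dθ| = 0.10423 m.
ω = v/|dx/dθ| = 1.08/0.10423 = 10.362 rad/s.
N = 60ω/(2π) = 98.946 rpm.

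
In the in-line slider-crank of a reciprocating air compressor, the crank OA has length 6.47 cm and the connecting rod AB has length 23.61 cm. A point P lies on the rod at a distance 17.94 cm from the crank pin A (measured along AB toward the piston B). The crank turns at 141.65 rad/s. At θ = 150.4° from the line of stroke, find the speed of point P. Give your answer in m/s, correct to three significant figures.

4.17

ω = 141.7 rad/s.  Crank-pin speed |V_A| = rω = 9.1648 m/s, perpendicular to OA.
Rod angle: sinφ = −(r/L) sinθ ⇒ φ = -7.779°; ω_rod = −rω cosθ/√(L²−r²sin²θ) = +34.065 rad/s.
V_P = V_A + ω_rod × AP, with AP = 0.1794 m along the rod.
Components: V_Px = −rω sinθ − a·ω_rod·sinφ = -3.6996 m/s;  V_Py = rω cosθ + a·ω_rod·cosφ = -1.9137 m/s.
|V_P| = √(V_Px² + V_Py²) = 4.1653 m/s.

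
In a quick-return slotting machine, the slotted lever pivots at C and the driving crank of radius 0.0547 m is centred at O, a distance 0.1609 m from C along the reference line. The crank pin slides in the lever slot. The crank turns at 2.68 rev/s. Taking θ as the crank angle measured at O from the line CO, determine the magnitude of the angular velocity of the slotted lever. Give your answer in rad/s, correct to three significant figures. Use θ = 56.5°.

3.42

ω = 16.84 rad/s (from 2.68 rev/s).
Crank pin A relative to C: A = (d + r cosθ, r sinθ); lever angle φ = atan2(r sinθ, d + r cosθ).
Differentiating tanφ: φ̇ = rω(d cosθ + r)/(d² + r² + 2dr cosθ).
d² + r² + 2dr cosθ = |CA|² = 0.0385963 m²;  d cosθ + r = +0.14351 m.
|ω_lever| = |0.0547·16.84·+0.14351| / 0.0385963 = 3.4247 rad/s.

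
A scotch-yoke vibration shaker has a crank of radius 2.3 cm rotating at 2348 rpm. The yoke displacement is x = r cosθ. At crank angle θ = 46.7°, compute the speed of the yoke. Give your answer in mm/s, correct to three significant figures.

ω = 245.9 rad/s (from 2348 rpm).
x = r cosθ ⇒ ẋ = −rω sinθ.
|v| = rω|sinθ| = 0.023·245.9·|sin 46.7°| = 4.1158 m/s = 4115.8 mm/s.

4120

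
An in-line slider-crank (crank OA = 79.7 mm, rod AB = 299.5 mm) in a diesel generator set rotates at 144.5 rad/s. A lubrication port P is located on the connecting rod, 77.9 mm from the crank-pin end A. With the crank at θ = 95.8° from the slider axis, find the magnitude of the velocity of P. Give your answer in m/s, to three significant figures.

ω = 144.5 rad/s.  Crank-pin speed |V_A| = rω = 11.517 m/s, perpendicular to OA.
Rod angle: sinφ = −(r/L) sinθ ⇒ φ = -15.352°; ω_rod = −rω cosθ/√(L²−r²sin²θ) = +4.0297 rad/s.
V_P = V_A + ω_rod × AP, with AP = 0.0779 m along the rod.
Components: V_Px = −rω sinθ − a·ω_rod·sinφ = -11.375 m/s;  V_Py = rω cosθ + a·ω_rod·cosφ = -0.86112 m/s.
|V_P| = √(V_Px² + V_Py²) = 11.407 m/s.

11.4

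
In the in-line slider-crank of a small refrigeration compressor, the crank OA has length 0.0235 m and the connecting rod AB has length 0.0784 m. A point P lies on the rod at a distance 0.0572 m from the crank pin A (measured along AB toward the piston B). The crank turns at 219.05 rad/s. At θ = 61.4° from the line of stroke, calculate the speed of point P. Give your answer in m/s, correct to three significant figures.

5.05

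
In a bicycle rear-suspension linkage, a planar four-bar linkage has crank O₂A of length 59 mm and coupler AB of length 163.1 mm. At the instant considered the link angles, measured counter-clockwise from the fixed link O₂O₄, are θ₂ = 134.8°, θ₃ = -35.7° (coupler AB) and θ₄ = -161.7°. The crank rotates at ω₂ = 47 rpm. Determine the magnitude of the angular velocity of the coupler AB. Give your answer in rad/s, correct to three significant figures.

1.97

ω₂ = 4.922 rad/s (from 47 rpm).
Differentiating the loop-closure r₂e^{iθ₂}+r₃e^{iθ₃}=r₁+r₄e^{iθ₄} gives r₂ω₂e^{iθ₂}+r₃ω₃e^{iθ₃}=r₄ω₄e^{iθ₄}.
Eliminating the other unknown: ω₃ = r₂ω₂ sin(θ₄−θ₂) / [r₃ sin(θ₃−θ₄)].
Numerator sine = +0.89493; denominator sine = +0.80902.
Result = 0.059·4.922·(+0.89493) / (0.1631·(+0.80902)) = +1.9695 rad/s; magnitude 1.9695 rad/s.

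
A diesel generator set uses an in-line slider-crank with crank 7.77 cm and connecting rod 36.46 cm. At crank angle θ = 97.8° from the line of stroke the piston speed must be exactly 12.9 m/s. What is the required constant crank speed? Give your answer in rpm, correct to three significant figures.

For an in-line slider-crank, |v_piston| = rω|sinθ|·[1 + r cosθ/√(L² − r² sin²θ)].
With r = 0.0777 m, L = 0.3646 m, θ = 97.8°: the bracketed kinematic factor |dx/dθ| = 0.074703 m.
ω = v/|dx/dθ| = 12.9/0.074703 = 172.68 rad/s.
N = 60ω/(2π) = 1649 rpm.

1650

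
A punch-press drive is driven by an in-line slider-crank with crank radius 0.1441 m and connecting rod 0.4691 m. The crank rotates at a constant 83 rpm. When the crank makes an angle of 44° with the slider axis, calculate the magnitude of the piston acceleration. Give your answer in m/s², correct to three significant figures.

8.03

ω = 2π·83/60 = 8.692 rad/s
x(θ) = r cosθ + √(L² − r² sin²θ); with ω constant, a = ω²·d²x/dθ².
d²x/dθ² = −r cosθ − r²(cos2θ)/√u − r⁴ sin²2θ/(4u^{3/2}),  u = L² − r² sin²θ = 0.210035 m².
Substituting r = 0.1441 m, L = 0.4691 m, θ = 44°: d²x/dθ² = -0.10636 m.
a = ω²·d²x/dθ² = (8.692)²·(-0.10636) = -8.0349 m/s²;  |a| = 8.0349 m/s².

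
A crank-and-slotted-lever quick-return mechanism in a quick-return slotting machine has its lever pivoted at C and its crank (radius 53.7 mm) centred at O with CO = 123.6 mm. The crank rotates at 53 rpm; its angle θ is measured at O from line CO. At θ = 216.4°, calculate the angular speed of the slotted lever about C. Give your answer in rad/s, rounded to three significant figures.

1.83

ω = 5.55 rad/s (from 53 rpm).
Crank pin A relative to C: A = (d + r cosθ, r sinθ); lever angle φ = atan2(r sinθ, d + r cosθ).
Differentiating tanφ: φ̇ = rω(d cosθ + r)/(d² + r² + 2dr cosθ).
d² + r² + 2dr cosθ = |CA|² = 0.00747597 m²;  d cosθ + r = -0.045785 m.
|ω_lever| = |0.0537·5.55·-0.045785| / 0.00747597 = 1.8253 rad/s.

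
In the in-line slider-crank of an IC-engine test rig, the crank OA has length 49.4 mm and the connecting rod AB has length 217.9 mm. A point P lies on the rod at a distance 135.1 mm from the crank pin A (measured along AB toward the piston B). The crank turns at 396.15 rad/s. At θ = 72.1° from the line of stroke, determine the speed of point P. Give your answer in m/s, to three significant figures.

19.6

ω = 396.1 rad/s.  Crank-pin speed |V_A| = rω = 19.57 m/s, perpendicular to OA.
Rod angle: sinφ = −(r/L) sinθ ⇒ φ = -12.459°; ω_rod = −rω cosθ/√(L²−r²sin²θ) = -28.27 rad/s.
V_P = V_A + ω_rod × AP, with AP = 0.1351 m along the rod.
Components: V_Px = −rω sinθ − a·ω_rod·sinφ = -19.446 m/s;  V_Py = rω cosθ + a·ω_rod·cosφ = +2.2856 m/s.
|V_P| = √(V_Px² + V_Py²) = 19.58 m/s.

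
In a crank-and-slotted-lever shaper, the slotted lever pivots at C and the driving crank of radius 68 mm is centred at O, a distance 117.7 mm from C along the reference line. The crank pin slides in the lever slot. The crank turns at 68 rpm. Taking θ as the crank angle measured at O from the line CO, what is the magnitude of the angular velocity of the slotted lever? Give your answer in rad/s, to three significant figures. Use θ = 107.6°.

1.15

ω = 7.121 rad/s (from 68 rpm).
Crank pin A relative to C: A = (d + r cosθ, r sinθ); lever angle φ = atan2(r sinθ, d + r cosθ).
Differentiating tanφ: φ̇ = rω(d cosθ + r)/(d² + r² + 2dr cosθ).
d² + r² + 2dr cosθ = |CA|² = 0.0136372 m²;  d cosθ + r = +0.032411 m.
|ω_lever| = |0.068·7.121·+0.032411| / 0.0136372 = 1.1508 rad/s.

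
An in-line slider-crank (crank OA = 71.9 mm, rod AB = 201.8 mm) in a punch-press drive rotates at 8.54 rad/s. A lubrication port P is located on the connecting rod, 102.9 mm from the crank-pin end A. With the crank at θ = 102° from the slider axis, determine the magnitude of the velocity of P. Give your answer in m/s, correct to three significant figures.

ω = 8.54 rad/s.  Crank-pin speed |V_A| = rω = 0.61403 m/s, perpendicular to OA.
Rod angle: sinφ = −(r/L) sinθ ⇒ φ = -20.396°; ω_rod = −rω cosθ/√(L²−r²sin²θ) = +0.67494 rad/s.
V_P = V_A + ω_rod × AP, with AP = 0.1029 m along the rod.
Components: V_Px = −rω sinθ − a·ω_rod·sinφ = -0.5764 m/s;  V_Py = rω cosθ + a·ω_rod·cosφ = -0.062566 m/s.
|V_P| = √(V_Px² + V_Py²) = 0.57979 m/s.

0.580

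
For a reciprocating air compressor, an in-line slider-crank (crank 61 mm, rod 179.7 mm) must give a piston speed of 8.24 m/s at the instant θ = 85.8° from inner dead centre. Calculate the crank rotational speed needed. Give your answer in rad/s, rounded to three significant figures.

For an in-line slider-crank, |v_piston| = rω|sinθ|·[1 + r cosθ/√(L² − r² sin²θ)].
With r = 0.061 m, L = 0.1797 m, θ = 85.8°: the bracketed kinematic factor |dx/dθ| = 0.062444 m.
ω = v/|dx/dθ| = 8.24/0.062444 = 131.96 rad/s.

132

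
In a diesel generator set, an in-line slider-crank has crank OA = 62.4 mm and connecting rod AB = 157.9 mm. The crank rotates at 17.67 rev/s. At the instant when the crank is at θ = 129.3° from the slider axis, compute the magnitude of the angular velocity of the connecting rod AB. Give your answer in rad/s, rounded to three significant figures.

29.2

ω = 111 rad/s (converted from 17.67 rev/s).
The rod makes angle φ with the slider axis where L sinφ = r sinθ; differentiating, L cosφ·φ̇ = r ω cosθ.
L cosφ = √(L² − r² sin²θ) = 0.15034 m.
|ω_rod| = r ω |cosθ| / √(L² − r² sin²θ) = 0.0624·111·0.63338/0.15034 = 29.188 rad/s.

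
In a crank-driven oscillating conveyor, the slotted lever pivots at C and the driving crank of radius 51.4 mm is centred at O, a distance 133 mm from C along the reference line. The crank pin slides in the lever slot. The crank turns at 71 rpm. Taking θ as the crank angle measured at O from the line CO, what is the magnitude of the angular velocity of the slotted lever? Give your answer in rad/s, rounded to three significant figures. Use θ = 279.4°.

1.24

ω = 7.435 rad/s (from 71 rpm).
Crank pin A relative to C: A = (d + r cosθ, r sinθ); lever angle φ = atan2(r sinθ, d + r cosθ).
Differentiating tanφ: φ̇ = rω(d cosθ + r)/(d² + r² + 2dr cosθ).
d² + r² + 2dr cosθ = |CA|² = 0.022564 m²;  d cosθ + r = +0.073122 m.
|ω_lever| = |0.0514·7.435·+0.073122| / 0.022564 = 1.2385 rad/s.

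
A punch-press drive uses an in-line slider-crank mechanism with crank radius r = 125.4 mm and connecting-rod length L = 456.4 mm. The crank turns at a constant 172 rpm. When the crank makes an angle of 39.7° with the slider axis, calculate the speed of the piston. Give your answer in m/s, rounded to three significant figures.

ω = 2π·172/60 = 18.01 rad/s
For an in-line slider-crank, x = r cosθ + √(L² − r² sin²θ), so v = −rω sinθ·[1 + r cosθ/√(L² − r² sin²θ)].
With r = 0.1254 m, L = 0.4564 m, θ = 39.7°: √(L² − r² sin²θ) = 0.44932 m.
v = −0.1254·18.01·0.63877·[1 + 0.1254·0.76940/0.44932] = -1.7526 m/s.
|v| = 1.7526 m/s.

1.75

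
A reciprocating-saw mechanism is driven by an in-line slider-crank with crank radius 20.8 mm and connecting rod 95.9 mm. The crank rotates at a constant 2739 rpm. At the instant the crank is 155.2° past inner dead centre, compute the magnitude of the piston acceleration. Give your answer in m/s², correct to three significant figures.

1310

ω = 2π·2739/60 = 286.8 rad/s
x(θ) = r cosθ + √(L² − r² sin²θ); with ω constant, a = ω²·d²x/dθ².
d²x/dθ² = −r cosθ − r²(cos2θ)/√u − r⁴ sin²2θ/(4u^{3/2}),  u = L² − r² sin²θ = 0.00912069 m².
Substituting r = 0.0208 m, L = 0.0959 m, θ = 155.2°: d²x/dθ² = +0.015915 m.
a = ω²·d²x/dθ² = (286.8)²·(+0.015915) = +1309.3 m/s²;  |a| = 1309.3 m/s².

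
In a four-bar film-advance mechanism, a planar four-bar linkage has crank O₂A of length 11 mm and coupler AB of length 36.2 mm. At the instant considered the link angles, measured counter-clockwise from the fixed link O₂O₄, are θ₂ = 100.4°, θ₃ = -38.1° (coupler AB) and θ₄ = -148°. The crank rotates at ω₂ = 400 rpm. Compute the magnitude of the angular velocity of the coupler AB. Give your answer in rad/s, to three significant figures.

ω₂ = 41.89 rad/s (from 400 rpm).
Differentiating the loop-closure r₂e^{iθ₂}+r₃e^{iθ₃}=r₁+r₄e^{iθ₄} gives r₂ω₂e^{iθ₂}+r₃ω₃e^{iθ₃}=r₄ω₄e^{iθ₄}.
Eliminating the other unknown: ω₃ = r₂ω₂ sin(θ₄−θ₂) / [r₃ sin(θ₃−θ₄)].
Numerator sine = +0.92978; denominator sine = +0.94029.
Result = 0.011·41.89·(+0.92978) / (0.0362·(+0.94029)) = +12.586 rad/s; magnitude 12.586 rad/s.

12.6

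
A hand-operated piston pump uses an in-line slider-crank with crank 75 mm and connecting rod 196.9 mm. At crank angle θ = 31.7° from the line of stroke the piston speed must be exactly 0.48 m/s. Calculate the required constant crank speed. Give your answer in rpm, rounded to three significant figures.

For an in-line slider-crank, |v_piston| = rω|sinθ|·[1 + r cosθ/√(L² − r² sin²θ)].
With r = 0.075 m, L = 0.1969 m, θ = 31.7°: the bracketed kinematic factor |dx/dθ| = 0.052446 m.
ω = v/|dx/dθ| = 0.48/0.052446 = 9.1522 rad/s.
N = 60ω/(2π) = 87.397 rpm.

87.4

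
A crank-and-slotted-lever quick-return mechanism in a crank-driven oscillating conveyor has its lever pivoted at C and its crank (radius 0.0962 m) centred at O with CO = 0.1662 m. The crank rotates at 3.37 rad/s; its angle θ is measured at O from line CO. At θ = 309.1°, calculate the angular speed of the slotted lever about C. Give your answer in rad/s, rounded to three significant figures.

ω = 3.37 rad/s
Crank pin A relative to C: A = (d + r cosθ, r sinθ); lever angle φ = atan2(r sinθ, d + r cosθ).
Differentiating tanφ: φ̇ = rω(d cosθ + r)/(d² + r² + 2dr cosθ).
d² + r² + 2dr cosθ = |CA|² = 0.0570439 m²;  d cosθ + r = +0.20102 m.
|ω_lever| = |0.0962·3.37·+0.20102| / 0.0570439 = 1.1424 rad/s.

1.14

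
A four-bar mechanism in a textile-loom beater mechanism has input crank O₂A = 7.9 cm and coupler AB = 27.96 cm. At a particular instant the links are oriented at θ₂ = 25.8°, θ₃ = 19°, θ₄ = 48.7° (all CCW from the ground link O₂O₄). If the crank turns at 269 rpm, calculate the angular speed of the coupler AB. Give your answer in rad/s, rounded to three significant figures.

ω₂ = 28.17 rad/s (from 269 rpm).
Differentiating the loop-closure r₂e^{iθ₂}+r₃e^{iθ₃}=r₁+r₄e^{iθ₄} gives r₂ω₂e^{iθ₂}+r₃ω₃e^{iθ₃}=r₄ω₄e^{iθ₄}.
Eliminating the other unknown: ω₃ = r₂ω₂ sin(θ₄−θ₂) / [r₃ sin(θ₃−θ₄)].
Numerator sine = +0.38912; denominator sine = -0.49546.
Result = 0.079·28.17·(+0.38912) / (0.2796·(-0.49546)) = -6.251 rad/s; magnitude 6.251 rad/s.

6.25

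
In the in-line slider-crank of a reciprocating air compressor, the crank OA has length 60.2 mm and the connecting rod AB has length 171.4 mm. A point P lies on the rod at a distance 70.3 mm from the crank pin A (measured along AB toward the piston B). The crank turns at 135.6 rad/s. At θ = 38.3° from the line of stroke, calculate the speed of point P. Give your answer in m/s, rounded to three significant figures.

ω = 135.6 rad/s.  Crank-pin speed |V_A| = rω = 8.1631 m/s, perpendicular to OA.
Rod angle: sinφ = −(r/L) sinθ ⇒ φ = -12.573°; ω_rod = −rω cosθ/√(L²−r²sin²θ) = -38.294 rad/s.
V_P = V_A + ω_rod × AP, with AP = 0.0703 m along the rod.
Components: V_Px = −rω sinθ − a·ω_rod·sinφ = -5.6453 m/s;  V_Py = rω cosθ + a·ω_rod·cosφ = +3.7787 m/s.
|V_P| = √(V_Px² + V_Py²) = 6.7933 m/s.

6.79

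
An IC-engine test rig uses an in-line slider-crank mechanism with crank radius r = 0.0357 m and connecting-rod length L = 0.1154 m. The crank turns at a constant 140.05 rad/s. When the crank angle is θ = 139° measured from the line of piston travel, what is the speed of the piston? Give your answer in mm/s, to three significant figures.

2500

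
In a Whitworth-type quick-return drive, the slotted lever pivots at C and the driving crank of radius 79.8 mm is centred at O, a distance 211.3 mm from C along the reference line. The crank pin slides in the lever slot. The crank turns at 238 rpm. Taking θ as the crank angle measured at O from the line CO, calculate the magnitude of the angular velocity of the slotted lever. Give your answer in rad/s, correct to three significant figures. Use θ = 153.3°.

ω = 24.92 rad/s (from 238 rpm).
Crank pin A relative to C: A = (d + r cosθ, r sinθ); lever angle φ = atan2(r sinθ, d + r cosθ).
Differentiating tanφ: φ̇ = rω(d cosθ + r)/(d² + r² + 2dr cosθ).
d² + r² + 2dr cosθ = |CA|² = 0.0208881 m²;  d cosθ + r = -0.10897 m.
|ω_lever| = |0.0798·24.92·-0.10897| / 0.0208881 = 10.376 rad/s.

10.4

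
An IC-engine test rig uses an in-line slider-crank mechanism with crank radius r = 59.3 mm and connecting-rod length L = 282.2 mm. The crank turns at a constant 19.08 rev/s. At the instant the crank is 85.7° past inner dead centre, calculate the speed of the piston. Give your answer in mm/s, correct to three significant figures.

7200

ω = 2π·19.1 = 119.9 rad/s
For an in-line slider-crank, x = r cosθ + √(L² − r² sin²θ), so v = −rω sinθ·[1 + r cosθ/√(L² − r² sin²θ)].
With r = 0.0593 m, L = 0.2822 m, θ = 85.7°: √(L² − r² sin²θ) = 0.27593 m.
v = −0.0593·119.9·0.99719·[1 + 0.0593·0.07498/0.27593] = -7.2033 m/s.
|v| = 7.2033 m/s = 7203.3 mm/s.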